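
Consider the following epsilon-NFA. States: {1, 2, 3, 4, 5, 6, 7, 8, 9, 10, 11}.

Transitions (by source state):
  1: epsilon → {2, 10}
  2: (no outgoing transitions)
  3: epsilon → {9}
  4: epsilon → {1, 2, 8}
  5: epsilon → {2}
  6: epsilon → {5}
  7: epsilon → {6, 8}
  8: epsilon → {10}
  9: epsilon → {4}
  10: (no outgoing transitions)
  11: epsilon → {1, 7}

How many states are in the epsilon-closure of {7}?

6

Start with {7}.
From 7 via epsilon: add 6, 8.
From 6 via epsilon: add 5.
From 8 via epsilon: add 10.
From 5 via epsilon: add 2.
epsilon-closure = {2, 5, 6, 7, 8, 10}, which has 6 states.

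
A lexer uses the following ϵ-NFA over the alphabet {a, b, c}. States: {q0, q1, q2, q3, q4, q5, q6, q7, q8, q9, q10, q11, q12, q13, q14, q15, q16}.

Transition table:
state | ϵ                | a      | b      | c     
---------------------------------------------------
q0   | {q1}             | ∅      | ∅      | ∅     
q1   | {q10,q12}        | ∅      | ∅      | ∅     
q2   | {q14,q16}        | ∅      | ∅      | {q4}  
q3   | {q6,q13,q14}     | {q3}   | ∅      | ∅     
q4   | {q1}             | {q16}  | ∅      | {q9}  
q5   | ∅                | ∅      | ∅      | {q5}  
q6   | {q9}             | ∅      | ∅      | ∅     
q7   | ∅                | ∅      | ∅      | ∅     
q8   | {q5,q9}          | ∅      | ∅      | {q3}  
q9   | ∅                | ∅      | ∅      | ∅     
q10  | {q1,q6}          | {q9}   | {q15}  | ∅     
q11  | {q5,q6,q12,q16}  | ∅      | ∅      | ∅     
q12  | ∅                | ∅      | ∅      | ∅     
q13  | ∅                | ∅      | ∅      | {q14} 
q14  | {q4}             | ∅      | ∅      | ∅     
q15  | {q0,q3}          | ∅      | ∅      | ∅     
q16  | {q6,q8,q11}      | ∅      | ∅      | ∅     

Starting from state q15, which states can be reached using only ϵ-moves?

{q0, q1, q3, q4, q6, q9, q10, q12, q13, q14, q15}

Start with {q15}.
From q15 via ϵ: add q0, q3.
From q0 via ϵ: add q1.
From q3 via ϵ: add q6, q13, q14.
From q1 via ϵ: add q10, q12.
From q6 via ϵ: add q9.
From q14 via ϵ: add q4.
No new states can be added; the closed set is {q0, q1, q3, q4, q6, q9, q10, q12, q13, q14, q15}.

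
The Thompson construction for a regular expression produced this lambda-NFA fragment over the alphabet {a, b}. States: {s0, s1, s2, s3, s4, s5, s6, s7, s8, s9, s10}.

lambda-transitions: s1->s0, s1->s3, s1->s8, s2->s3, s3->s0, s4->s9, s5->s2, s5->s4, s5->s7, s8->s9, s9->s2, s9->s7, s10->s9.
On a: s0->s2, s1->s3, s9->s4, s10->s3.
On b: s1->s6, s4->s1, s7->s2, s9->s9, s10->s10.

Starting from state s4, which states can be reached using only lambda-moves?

Start with {s4}.
From s4 via lambda: add s9.
From s9 via lambda: add s2, s7.
From s2 via lambda: add s3.
From s3 via lambda: add s0.
No new states can be added; the closed set is {s0, s2, s3, s4, s7, s9}.

{s0, s2, s3, s4, s7, s9}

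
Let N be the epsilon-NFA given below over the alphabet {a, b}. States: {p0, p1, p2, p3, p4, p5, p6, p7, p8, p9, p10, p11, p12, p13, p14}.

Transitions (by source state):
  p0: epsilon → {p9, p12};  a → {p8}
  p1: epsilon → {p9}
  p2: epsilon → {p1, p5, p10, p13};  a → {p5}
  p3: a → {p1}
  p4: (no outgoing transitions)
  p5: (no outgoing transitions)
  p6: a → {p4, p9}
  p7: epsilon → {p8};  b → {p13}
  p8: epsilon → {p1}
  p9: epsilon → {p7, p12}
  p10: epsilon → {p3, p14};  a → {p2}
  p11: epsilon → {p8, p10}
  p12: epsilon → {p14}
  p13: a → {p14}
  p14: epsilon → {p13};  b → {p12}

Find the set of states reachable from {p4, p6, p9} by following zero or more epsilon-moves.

{p1, p4, p6, p7, p8, p9, p12, p13, p14}

Start with {p4, p6, p9}.
From p9 via epsilon: add p7, p12.
From p7 via epsilon: add p8.
From p12 via epsilon: add p14.
From p8 via epsilon: add p1.
From p14 via epsilon: add p13.
No new states can be added; the closed set is {p1, p4, p6, p7, p8, p9, p12, p13, p14}.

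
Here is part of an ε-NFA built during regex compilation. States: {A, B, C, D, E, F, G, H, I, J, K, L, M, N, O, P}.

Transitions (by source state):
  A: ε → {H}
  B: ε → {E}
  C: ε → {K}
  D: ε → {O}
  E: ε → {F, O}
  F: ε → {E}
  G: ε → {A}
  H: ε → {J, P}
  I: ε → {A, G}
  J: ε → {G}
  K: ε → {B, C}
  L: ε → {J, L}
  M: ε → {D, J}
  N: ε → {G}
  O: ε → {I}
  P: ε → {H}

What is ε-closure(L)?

Start with {L}.
From L via ε: add J.
From J via ε: add G.
From G via ε: add A.
From A via ε: add H.
From H via ε: add P.
No new states can be added; the closed set is {A, G, H, J, L, P}.

{A, G, H, J, L, P}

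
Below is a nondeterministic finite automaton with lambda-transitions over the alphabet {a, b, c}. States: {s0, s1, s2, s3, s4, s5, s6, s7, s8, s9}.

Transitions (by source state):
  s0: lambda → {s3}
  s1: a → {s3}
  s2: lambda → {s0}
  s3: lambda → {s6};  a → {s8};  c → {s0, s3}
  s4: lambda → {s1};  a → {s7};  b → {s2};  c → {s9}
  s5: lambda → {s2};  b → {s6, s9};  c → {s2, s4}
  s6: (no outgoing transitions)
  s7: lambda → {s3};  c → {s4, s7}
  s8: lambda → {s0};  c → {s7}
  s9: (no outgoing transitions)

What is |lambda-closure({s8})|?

4

Start with {s8}.
From s8 via lambda: add s0.
From s0 via lambda: add s3.
From s3 via lambda: add s6.
lambda-closure = {s0, s3, s6, s8}, which has 4 states.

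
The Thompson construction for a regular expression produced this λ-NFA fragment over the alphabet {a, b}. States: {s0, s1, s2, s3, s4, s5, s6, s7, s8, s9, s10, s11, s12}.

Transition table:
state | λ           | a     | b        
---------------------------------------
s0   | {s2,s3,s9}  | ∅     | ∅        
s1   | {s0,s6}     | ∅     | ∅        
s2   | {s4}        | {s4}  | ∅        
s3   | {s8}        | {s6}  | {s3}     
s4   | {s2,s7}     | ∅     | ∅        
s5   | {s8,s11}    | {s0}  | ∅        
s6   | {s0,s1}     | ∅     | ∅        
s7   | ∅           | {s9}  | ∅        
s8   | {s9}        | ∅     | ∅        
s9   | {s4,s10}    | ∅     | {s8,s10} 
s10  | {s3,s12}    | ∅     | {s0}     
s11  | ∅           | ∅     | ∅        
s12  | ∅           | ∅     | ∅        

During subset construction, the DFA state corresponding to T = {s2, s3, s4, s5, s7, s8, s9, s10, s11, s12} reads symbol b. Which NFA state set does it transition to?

s3 on b → {s3}.
s9 on b → {s8, s10}.
s10 on b → {s0}.
No b-transition from s2, s4, s5, s7, s8, s11, s12.
Union after reading b: {s0, s3, s8, s10}.
Now take the λ-closure:
From s0 via λ: add s2, s9.
From s10 via λ: add s12.
From s2 via λ: add s4.
From s4 via λ: add s7.
No new states can be added; the closed set is {s0, s2, s3, s4, s7, s8, s9, s10, s12}.

{s0, s2, s3, s4, s7, s8, s9, s10, s12}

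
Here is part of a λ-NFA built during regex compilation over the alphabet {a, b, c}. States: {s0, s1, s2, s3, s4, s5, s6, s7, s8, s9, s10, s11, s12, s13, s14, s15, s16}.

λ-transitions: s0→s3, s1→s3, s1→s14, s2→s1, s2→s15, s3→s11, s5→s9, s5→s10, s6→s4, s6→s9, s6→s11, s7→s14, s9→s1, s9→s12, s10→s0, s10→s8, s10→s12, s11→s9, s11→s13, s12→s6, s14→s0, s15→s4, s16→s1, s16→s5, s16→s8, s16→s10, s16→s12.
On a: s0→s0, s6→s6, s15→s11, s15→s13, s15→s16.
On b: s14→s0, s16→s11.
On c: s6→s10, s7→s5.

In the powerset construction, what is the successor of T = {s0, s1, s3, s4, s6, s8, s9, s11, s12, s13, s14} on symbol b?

s14 on b → {s0}.
No b-transition from s0, s1, s3, s4, s6, s8, s9, s11, s12, s13.
Union after reading b: {s0}.
Now take the λ-closure:
From s0 via λ: add s3.
From s3 via λ: add s11.
From s11 via λ: add s9, s13.
From s9 via λ: add s1, s12.
From s1 via λ: add s14.
From s12 via λ: add s6.
From s6 via λ: add s4.
No new states can be added; the closed set is {s0, s1, s3, s4, s6, s9, s11, s12, s13, s14}.

{s0, s1, s3, s4, s6, s9, s11, s12, s13, s14}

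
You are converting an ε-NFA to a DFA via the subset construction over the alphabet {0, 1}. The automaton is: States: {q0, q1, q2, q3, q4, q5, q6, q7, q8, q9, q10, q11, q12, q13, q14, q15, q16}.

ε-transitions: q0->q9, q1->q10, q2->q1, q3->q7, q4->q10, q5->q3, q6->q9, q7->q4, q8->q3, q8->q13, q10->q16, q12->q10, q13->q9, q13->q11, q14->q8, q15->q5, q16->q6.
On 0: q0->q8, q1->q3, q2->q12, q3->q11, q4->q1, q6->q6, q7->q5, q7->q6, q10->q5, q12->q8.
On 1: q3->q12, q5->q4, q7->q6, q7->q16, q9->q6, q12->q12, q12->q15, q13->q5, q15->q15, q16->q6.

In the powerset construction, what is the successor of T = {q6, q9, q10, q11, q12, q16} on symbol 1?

{q3, q4, q5, q6, q7, q9, q10, q12, q15, q16}

q9 on 1 → {q6}.
q12 on 1 → {q12, q15}.
q16 on 1 → {q6}.
No 1-transition from q6, q10, q11.
Union after reading 1: {q6, q12, q15}.
Now take the ε-closure:
From q6 via ε: add q9.
From q12 via ε: add q10.
From q15 via ε: add q5.
From q5 via ε: add q3.
From q10 via ε: add q16.
From q3 via ε: add q7.
From q7 via ε: add q4.
No new states can be added; the closed set is {q3, q4, q5, q6, q7, q9, q10, q12, q15, q16}.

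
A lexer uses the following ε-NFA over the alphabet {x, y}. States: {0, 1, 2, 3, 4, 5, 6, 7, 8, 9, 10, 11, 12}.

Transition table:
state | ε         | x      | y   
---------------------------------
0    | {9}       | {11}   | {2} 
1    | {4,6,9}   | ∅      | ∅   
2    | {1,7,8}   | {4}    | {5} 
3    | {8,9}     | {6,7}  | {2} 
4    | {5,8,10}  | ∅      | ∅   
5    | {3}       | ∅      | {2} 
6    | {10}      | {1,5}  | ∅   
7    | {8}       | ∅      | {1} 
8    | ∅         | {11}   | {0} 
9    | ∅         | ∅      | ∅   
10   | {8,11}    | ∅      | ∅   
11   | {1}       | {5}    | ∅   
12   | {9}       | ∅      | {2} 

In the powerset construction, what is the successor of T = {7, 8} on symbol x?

8 on x → {11}.
No x-transition from 7.
Union after reading x: {11}.
Now take the ε-closure:
From 11 via ε: add 1.
From 1 via ε: add 4, 6, 9.
From 4 via ε: add 5, 8, 10.
From 5 via ε: add 3.
No new states can be added; the closed set is {1, 3, 4, 5, 6, 8, 9, 10, 11}.

{1, 3, 4, 5, 6, 8, 9, 10, 11}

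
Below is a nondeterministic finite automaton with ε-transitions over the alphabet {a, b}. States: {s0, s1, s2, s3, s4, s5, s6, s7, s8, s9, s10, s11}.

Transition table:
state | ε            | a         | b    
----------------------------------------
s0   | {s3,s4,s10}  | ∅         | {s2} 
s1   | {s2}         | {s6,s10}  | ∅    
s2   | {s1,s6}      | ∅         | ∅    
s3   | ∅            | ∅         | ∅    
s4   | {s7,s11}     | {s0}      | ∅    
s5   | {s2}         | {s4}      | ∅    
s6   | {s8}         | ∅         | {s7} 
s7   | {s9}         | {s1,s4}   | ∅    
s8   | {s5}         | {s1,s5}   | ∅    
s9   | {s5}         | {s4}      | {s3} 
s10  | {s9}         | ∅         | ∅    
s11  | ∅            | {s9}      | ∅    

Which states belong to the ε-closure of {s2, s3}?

{s1, s2, s3, s5, s6, s8}

Start with {s2, s3}.
From s2 via ε: add s1, s6.
From s6 via ε: add s8.
From s8 via ε: add s5.
No new states can be added; the closed set is {s1, s2, s3, s5, s6, s8}.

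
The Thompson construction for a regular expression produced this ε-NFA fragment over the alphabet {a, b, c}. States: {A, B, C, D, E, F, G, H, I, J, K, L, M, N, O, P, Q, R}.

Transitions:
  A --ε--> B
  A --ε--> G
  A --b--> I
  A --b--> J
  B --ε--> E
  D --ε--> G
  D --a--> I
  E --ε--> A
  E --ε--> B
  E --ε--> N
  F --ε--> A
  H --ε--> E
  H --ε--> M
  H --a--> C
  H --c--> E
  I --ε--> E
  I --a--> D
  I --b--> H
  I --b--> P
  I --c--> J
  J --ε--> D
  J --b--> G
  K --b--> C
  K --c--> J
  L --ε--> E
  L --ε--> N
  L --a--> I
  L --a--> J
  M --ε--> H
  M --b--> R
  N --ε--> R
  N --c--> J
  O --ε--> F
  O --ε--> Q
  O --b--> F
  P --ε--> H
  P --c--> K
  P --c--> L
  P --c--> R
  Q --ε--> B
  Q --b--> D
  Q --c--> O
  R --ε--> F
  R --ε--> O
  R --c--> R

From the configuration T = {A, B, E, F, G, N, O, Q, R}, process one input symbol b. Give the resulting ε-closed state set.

A on b → {I, J}.
O on b → {F}.
Q on b → {D}.
No b-transition from B, E, F, G, N, R.
Union after reading b: {D, F, I, J}.
Now take the ε-closure:
From D via ε: add G.
From F via ε: add A.
From I via ε: add E.
From A via ε: add B.
From E via ε: add N.
From N via ε: add R.
From R via ε: add O.
From O via ε: add Q.
No new states can be added; the closed set is {A, B, D, E, F, G, I, J, N, O, Q, R}.

{A, B, D, E, F, G, I, J, N, O, Q, R}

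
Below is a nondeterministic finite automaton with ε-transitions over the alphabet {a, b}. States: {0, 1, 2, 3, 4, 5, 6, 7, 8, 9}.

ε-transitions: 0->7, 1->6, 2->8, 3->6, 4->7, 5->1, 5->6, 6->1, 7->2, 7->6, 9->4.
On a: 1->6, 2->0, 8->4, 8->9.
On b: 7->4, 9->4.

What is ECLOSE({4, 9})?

{1, 2, 4, 6, 7, 8, 9}

Start with {4, 9}.
From 4 via ε: add 7.
From 7 via ε: add 2, 6.
From 2 via ε: add 8.
From 6 via ε: add 1.
No new states can be added; the closed set is {1, 2, 4, 6, 7, 8, 9}.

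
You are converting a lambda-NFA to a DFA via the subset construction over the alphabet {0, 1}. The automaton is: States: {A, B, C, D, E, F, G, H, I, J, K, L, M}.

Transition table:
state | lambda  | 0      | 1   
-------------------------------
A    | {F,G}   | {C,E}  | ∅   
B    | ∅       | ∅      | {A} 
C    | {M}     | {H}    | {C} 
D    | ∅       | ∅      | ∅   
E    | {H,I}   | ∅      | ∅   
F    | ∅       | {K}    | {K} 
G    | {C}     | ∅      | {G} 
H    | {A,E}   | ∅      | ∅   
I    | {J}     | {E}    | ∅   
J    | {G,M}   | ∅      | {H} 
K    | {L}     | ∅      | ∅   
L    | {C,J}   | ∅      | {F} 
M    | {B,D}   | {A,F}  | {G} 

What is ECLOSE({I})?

{B, C, D, G, I, J, M}

Start with {I}.
From I via lambda: add J.
From J via lambda: add G, M.
From G via lambda: add C.
From M via lambda: add B, D.
No new states can be added; the closed set is {B, C, D, G, I, J, M}.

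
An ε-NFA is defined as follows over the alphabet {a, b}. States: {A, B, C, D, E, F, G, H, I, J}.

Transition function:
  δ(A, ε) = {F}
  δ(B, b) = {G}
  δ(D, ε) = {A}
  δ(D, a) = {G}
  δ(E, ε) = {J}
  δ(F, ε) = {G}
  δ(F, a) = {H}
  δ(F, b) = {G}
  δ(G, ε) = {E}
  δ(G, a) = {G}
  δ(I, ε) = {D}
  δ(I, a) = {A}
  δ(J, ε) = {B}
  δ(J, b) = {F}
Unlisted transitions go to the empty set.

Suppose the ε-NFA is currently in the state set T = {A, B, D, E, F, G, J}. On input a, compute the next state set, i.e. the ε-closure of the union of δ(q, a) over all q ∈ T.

{B, E, G, H, J}

D on a → {G}.
F on a → {H}.
G on a → {G}.
No a-transition from A, B, E, J.
Union after reading a: {G, H}.
Now take the ε-closure:
From G via ε: add E.
From E via ε: add J.
From J via ε: add B.
No new states can be added; the closed set is {B, E, G, H, J}.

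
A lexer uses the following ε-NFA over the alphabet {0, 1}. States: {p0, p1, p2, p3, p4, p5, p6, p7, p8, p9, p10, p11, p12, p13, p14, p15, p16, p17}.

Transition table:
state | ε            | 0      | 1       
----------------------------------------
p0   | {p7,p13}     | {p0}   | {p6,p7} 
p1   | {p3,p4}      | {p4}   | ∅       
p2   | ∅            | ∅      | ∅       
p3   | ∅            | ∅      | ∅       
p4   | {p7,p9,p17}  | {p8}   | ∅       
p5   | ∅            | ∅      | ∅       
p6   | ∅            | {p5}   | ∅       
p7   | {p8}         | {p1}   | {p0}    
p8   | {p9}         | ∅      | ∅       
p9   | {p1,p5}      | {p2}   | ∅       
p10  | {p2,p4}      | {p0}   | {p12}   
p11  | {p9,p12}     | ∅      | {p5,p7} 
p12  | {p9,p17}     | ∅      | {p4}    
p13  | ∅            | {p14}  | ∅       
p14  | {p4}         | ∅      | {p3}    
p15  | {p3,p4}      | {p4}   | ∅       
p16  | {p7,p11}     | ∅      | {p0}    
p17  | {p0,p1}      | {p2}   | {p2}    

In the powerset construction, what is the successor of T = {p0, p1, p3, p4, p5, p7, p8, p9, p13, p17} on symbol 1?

{p0, p1, p2, p3, p4, p5, p6, p7, p8, p9, p13, p17}

p0 on 1 → {p6, p7}.
p7 on 1 → {p0}.
p17 on 1 → {p2}.
No 1-transition from p1, p3, p4, p5, p8, p9, p13.
Union after reading 1: {p0, p2, p6, p7}.
Now take the ε-closure:
From p0 via ε: add p13.
From p7 via ε: add p8.
From p8 via ε: add p9.
From p9 via ε: add p1, p5.
From p1 via ε: add p3, p4.
From p4 via ε: add p17.
No new states can be added; the closed set is {p0, p1, p2, p3, p4, p5, p6, p7, p8, p9, p13, p17}.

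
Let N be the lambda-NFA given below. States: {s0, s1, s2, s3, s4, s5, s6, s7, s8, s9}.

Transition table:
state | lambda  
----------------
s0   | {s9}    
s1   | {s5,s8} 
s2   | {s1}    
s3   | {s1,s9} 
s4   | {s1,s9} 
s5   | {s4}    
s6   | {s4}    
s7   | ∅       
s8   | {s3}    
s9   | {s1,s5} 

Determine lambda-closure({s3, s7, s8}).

Start with {s3, s7, s8}.
From s3 via lambda: add s1, s9.
From s1 via lambda: add s5.
From s5 via lambda: add s4.
No new states can be added; the closed set is {s1, s3, s4, s5, s7, s8, s9}.

{s1, s3, s4, s5, s7, s8, s9}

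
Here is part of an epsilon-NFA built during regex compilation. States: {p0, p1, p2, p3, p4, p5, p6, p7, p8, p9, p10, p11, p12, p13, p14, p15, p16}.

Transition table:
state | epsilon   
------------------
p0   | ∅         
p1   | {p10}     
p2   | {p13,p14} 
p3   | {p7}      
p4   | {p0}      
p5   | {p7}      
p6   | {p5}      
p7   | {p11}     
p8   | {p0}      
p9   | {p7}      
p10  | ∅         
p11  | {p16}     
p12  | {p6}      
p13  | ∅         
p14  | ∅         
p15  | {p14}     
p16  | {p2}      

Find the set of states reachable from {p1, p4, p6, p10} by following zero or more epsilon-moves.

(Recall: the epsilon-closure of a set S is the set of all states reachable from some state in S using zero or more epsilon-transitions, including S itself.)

{p0, p1, p2, p4, p5, p6, p7, p10, p11, p13, p14, p16}

Start with {p1, p4, p6, p10}.
From p4 via epsilon: add p0.
From p6 via epsilon: add p5.
From p5 via epsilon: add p7.
From p7 via epsilon: add p11.
From p11 via epsilon: add p16.
From p16 via epsilon: add p2.
From p2 via epsilon: add p13, p14.
No new states can be added; the closed set is {p0, p1, p2, p4, p5, p6, p7, p10, p11, p13, p14, p16}.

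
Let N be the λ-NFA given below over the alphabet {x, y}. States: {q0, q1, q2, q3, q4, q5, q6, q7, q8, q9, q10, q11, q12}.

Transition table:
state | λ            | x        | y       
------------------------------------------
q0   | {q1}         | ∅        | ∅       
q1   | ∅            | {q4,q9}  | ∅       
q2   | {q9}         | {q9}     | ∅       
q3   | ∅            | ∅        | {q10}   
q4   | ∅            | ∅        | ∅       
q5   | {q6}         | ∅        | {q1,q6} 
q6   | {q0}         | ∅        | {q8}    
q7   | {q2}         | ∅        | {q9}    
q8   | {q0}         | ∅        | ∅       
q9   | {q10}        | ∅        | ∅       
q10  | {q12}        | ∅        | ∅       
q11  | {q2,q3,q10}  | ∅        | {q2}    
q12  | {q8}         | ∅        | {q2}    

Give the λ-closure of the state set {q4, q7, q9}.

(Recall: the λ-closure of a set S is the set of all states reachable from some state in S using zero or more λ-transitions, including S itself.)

Start with {q4, q7, q9}.
From q7 via λ: add q2.
From q9 via λ: add q10.
From q10 via λ: add q12.
From q12 via λ: add q8.
From q8 via λ: add q0.
From q0 via λ: add q1.
No new states can be added; the closed set is {q0, q1, q2, q4, q7, q8, q9, q10, q12}.

{q0, q1, q2, q4, q7, q8, q9, q10, q12}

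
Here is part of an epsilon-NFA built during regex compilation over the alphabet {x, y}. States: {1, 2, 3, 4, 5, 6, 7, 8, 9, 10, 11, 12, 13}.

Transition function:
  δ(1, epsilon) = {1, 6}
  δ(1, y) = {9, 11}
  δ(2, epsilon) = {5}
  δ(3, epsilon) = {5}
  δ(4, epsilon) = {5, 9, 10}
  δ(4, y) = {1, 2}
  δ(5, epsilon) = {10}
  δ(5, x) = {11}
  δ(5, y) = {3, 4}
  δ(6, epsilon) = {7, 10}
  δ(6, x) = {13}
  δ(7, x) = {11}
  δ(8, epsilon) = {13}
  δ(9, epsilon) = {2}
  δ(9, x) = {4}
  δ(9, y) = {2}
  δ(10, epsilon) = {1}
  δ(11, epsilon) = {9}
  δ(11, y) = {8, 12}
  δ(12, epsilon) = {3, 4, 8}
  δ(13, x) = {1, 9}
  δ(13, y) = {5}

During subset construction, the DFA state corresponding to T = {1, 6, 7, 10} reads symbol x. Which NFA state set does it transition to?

{1, 2, 5, 6, 7, 9, 10, 11, 13}

6 on x → {13}.
7 on x → {11}.
No x-transition from 1, 10.
Union after reading x: {11, 13}.
Now take the epsilon-closure:
From 11 via epsilon: add 9.
From 9 via epsilon: add 2.
From 2 via epsilon: add 5.
From 5 via epsilon: add 10.
From 10 via epsilon: add 1.
From 1 via epsilon: add 6.
From 6 via epsilon: add 7.
No new states can be added; the closed set is {1, 2, 5, 6, 7, 9, 10, 11, 13}.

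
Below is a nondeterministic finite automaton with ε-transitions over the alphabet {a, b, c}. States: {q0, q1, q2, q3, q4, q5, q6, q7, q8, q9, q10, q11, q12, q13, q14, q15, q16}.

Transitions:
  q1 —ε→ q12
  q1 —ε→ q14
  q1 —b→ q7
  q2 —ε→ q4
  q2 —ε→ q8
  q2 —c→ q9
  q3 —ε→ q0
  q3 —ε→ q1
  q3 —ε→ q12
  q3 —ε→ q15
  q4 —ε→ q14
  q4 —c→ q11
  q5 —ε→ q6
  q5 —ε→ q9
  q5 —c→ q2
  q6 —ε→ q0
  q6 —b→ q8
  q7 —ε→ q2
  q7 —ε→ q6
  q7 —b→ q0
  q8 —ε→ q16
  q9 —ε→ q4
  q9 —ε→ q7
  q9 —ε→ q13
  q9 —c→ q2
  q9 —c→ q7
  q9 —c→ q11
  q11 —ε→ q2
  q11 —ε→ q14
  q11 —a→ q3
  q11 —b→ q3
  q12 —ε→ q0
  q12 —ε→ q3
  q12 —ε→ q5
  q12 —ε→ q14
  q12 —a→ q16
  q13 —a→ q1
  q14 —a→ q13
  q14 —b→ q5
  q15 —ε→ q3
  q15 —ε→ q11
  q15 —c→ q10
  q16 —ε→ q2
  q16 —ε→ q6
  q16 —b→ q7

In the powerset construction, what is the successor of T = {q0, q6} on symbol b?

{q0, q2, q4, q6, q8, q14, q16}

q6 on b → {q8}.
No b-transition from q0.
Union after reading b: {q8}.
Now take the ε-closure:
From q8 via ε: add q16.
From q16 via ε: add q2, q6.
From q2 via ε: add q4.
From q6 via ε: add q0.
From q4 via ε: add q14.
No new states can be added; the closed set is {q0, q2, q4, q6, q8, q14, q16}.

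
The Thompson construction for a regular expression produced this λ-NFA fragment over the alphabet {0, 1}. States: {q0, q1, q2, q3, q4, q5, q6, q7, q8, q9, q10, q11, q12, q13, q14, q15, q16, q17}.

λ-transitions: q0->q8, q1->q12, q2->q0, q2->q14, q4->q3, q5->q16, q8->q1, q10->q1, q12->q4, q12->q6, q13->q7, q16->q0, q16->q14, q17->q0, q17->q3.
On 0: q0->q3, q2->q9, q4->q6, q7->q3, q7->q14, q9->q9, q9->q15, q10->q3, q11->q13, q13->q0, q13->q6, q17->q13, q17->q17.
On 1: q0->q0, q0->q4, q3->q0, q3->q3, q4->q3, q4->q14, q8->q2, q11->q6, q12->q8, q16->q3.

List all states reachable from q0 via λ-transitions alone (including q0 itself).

Start with {q0}.
From q0 via λ: add q8.
From q8 via λ: add q1.
From q1 via λ: add q12.
From q12 via λ: add q4, q6.
From q4 via λ: add q3.
No new states can be added; the closed set is {q0, q1, q3, q4, q6, q8, q12}.

{q0, q1, q3, q4, q6, q8, q12}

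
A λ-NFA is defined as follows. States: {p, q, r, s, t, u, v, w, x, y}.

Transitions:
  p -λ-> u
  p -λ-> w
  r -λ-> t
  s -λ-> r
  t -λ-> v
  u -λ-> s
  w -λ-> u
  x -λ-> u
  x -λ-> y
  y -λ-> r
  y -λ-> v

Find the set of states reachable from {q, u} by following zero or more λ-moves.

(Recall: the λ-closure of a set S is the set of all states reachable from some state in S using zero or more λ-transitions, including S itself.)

Start with {q, u}.
From u via λ: add s.
From s via λ: add r.
From r via λ: add t.
From t via λ: add v.
No new states can be added; the closed set is {q, r, s, t, u, v}.

{q, r, s, t, u, v}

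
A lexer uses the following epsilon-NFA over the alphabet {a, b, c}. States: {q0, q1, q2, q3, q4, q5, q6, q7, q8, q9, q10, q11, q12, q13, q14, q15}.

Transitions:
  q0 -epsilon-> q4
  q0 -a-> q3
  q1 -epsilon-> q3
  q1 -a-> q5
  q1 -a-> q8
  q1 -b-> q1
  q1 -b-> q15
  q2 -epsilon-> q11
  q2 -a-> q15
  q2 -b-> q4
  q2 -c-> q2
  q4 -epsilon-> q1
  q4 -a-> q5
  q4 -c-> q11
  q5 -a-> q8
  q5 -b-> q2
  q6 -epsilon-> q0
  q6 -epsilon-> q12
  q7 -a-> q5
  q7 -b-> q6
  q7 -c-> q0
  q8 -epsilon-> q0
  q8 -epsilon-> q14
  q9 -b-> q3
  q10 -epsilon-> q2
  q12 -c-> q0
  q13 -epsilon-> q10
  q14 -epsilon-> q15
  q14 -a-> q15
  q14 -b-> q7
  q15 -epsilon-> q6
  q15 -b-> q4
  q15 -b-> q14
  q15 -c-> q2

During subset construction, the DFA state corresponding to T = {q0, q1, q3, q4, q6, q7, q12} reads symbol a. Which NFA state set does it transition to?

q0 on a → {q3}.
q1 on a → {q5, q8}.
q4 on a → {q5}.
q7 on a → {q5}.
No a-transition from q3, q6, q12.
Union after reading a: {q3, q5, q8}.
Now take the epsilon-closure:
From q8 via epsilon: add q0, q14.
From q0 via epsilon: add q4.
From q14 via epsilon: add q15.
From q4 via epsilon: add q1.
From q15 via epsilon: add q6.
From q6 via epsilon: add q12.
No new states can be added; the closed set is {q0, q1, q3, q4, q5, q6, q8, q12, q14, q15}.

{q0, q1, q3, q4, q5, q6, q8, q12, q14, q15}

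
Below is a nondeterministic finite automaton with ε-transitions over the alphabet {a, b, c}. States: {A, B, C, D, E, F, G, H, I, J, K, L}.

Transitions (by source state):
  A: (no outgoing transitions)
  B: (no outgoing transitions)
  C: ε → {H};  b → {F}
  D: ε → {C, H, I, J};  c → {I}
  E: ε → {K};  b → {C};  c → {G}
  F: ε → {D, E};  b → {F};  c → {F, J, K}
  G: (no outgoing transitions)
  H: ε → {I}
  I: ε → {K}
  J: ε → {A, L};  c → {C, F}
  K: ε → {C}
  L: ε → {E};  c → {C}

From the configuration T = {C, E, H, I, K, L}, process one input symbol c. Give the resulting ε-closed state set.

E on c → {G}.
L on c → {C}.
No c-transition from C, H, I, K.
Union after reading c: {C, G}.
Now take the ε-closure:
From C via ε: add H.
From H via ε: add I.
From I via ε: add K.
No new states can be added; the closed set is {C, G, H, I, K}.

{C, G, H, I, K}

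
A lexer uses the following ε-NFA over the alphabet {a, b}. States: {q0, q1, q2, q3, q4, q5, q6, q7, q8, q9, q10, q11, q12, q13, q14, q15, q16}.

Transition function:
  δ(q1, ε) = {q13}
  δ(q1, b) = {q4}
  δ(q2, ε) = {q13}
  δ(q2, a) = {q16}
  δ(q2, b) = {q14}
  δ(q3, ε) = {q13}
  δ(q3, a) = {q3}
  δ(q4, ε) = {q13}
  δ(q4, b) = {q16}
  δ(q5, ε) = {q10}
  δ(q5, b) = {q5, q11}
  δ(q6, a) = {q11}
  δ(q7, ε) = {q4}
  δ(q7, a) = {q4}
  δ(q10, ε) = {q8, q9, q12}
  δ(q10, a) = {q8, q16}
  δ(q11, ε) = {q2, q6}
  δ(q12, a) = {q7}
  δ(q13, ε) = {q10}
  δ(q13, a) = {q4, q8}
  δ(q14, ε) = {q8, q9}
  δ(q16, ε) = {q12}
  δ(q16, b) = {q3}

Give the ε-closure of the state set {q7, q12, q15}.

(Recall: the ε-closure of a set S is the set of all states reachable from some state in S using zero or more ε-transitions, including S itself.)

{q4, q7, q8, q9, q10, q12, q13, q15}

Start with {q7, q12, q15}.
From q7 via ε: add q4.
From q4 via ε: add q13.
From q13 via ε: add q10.
From q10 via ε: add q8, q9.
No new states can be added; the closed set is {q4, q7, q8, q9, q10, q12, q13, q15}.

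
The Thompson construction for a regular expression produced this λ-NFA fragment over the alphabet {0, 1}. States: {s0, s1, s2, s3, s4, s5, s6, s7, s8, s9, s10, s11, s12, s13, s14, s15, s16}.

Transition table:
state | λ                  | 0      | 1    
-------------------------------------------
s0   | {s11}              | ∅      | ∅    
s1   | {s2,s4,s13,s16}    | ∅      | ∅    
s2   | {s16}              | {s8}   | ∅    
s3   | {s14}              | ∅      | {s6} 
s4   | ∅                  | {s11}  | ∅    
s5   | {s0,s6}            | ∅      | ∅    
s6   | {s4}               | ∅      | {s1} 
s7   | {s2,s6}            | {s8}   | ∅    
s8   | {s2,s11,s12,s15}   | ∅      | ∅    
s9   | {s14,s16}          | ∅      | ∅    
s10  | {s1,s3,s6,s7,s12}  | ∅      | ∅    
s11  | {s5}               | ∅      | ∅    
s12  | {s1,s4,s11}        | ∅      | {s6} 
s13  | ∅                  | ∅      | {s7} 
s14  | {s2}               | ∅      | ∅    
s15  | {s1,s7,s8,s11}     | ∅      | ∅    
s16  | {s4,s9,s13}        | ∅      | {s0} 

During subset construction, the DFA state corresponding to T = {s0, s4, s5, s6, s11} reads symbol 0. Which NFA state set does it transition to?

s4 on 0 → {s11}.
No 0-transition from s0, s5, s6, s11.
Union after reading 0: {s11}.
Now take the λ-closure:
From s11 via λ: add s5.
From s5 via λ: add s0, s6.
From s6 via λ: add s4.
No new states can be added; the closed set is {s0, s4, s5, s6, s11}.

{s0, s4, s5, s6, s11}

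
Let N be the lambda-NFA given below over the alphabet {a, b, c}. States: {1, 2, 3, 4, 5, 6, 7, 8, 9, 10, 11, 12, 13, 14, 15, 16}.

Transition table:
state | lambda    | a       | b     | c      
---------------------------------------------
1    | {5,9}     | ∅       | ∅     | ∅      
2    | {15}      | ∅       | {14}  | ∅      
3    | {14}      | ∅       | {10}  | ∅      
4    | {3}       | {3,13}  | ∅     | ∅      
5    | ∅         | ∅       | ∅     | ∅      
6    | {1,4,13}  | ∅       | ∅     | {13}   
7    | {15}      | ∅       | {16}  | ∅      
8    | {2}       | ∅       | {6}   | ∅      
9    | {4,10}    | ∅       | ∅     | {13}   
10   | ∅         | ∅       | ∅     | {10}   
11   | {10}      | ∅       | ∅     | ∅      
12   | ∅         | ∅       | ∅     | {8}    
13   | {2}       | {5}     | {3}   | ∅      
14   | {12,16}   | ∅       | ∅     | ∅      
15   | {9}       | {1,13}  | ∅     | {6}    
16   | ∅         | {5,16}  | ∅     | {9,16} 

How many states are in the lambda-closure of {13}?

Start with {13}.
From 13 via lambda: add 2.
From 2 via lambda: add 15.
From 15 via lambda: add 9.
From 9 via lambda: add 4, 10.
From 4 via lambda: add 3.
From 3 via lambda: add 14.
From 14 via lambda: add 12, 16.
lambda-closure = {2, 3, 4, 9, 10, 12, 13, 14, 15, 16}, which has 10 states.

10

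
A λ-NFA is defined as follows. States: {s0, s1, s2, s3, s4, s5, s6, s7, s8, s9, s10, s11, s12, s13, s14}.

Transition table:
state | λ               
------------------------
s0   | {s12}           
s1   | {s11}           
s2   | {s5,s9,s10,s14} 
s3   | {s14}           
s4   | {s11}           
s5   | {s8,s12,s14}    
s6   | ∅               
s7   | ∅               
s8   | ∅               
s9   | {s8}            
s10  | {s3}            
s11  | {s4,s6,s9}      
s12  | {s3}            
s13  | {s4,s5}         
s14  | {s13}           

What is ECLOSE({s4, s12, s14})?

{s3, s4, s5, s6, s8, s9, s11, s12, s13, s14}

Start with {s4, s12, s14}.
From s4 via λ: add s11.
From s12 via λ: add s3.
From s14 via λ: add s13.
From s11 via λ: add s6, s9.
From s13 via λ: add s5.
From s5 via λ: add s8.
No new states can be added; the closed set is {s3, s4, s5, s6, s8, s9, s11, s12, s13, s14}.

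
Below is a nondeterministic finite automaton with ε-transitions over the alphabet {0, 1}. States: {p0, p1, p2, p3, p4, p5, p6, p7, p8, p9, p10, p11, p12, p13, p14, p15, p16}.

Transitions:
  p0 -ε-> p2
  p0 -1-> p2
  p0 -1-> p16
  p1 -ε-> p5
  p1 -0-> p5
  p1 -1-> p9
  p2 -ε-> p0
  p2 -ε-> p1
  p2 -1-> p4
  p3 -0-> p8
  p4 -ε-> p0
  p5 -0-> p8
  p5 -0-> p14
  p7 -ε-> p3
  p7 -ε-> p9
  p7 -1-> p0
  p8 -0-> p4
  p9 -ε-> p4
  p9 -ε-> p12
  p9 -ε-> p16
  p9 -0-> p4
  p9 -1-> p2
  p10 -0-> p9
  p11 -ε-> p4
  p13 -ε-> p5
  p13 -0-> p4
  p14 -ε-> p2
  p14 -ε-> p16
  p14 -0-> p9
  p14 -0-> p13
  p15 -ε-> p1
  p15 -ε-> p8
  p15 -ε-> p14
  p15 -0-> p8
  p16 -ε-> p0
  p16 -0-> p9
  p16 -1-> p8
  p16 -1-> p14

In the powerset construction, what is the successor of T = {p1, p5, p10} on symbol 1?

{p0, p1, p2, p4, p5, p9, p12, p16}

p1 on 1 → {p9}.
No 1-transition from p5, p10.
Union after reading 1: {p9}.
Now take the ε-closure:
From p9 via ε: add p4, p12, p16.
From p4 via ε: add p0.
From p0 via ε: add p2.
From p2 via ε: add p1.
From p1 via ε: add p5.
No new states can be added; the closed set is {p0, p1, p2, p4, p5, p9, p12, p16}.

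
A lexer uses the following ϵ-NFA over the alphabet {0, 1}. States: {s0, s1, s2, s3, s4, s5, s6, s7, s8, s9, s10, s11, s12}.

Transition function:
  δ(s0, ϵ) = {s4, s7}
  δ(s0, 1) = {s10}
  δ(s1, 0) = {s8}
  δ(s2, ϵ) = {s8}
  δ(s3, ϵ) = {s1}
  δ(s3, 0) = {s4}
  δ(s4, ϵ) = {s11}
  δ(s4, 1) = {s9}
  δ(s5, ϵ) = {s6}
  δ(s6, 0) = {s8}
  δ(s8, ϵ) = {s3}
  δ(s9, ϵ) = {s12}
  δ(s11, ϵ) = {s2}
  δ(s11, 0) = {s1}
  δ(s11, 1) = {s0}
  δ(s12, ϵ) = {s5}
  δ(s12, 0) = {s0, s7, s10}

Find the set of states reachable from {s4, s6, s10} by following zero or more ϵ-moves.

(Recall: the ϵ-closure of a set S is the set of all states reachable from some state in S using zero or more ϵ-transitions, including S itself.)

{s1, s2, s3, s4, s6, s8, s10, s11}

Start with {s4, s6, s10}.
From s4 via ϵ: add s11.
From s11 via ϵ: add s2.
From s2 via ϵ: add s8.
From s8 via ϵ: add s3.
From s3 via ϵ: add s1.
No new states can be added; the closed set is {s1, s2, s3, s4, s6, s8, s10, s11}.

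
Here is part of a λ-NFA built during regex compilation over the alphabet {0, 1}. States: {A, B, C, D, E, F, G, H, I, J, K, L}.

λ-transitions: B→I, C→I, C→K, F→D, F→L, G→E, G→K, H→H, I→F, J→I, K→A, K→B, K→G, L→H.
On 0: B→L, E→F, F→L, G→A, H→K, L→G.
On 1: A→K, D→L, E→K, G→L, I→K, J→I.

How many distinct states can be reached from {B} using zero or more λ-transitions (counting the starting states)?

6

Start with {B}.
From B via λ: add I.
From I via λ: add F.
From F via λ: add D, L.
From L via λ: add H.
λ-closure = {B, D, F, H, I, L}, which has 6 states.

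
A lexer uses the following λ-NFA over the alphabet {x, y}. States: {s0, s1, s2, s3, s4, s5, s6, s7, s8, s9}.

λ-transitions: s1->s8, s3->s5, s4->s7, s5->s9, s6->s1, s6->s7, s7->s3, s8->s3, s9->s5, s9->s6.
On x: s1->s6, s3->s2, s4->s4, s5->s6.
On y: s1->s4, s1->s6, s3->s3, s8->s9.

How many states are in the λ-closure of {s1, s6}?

Start with {s1, s6}.
From s1 via λ: add s8.
From s6 via λ: add s7.
From s7 via λ: add s3.
From s3 via λ: add s5.
From s5 via λ: add s9.
λ-closure = {s1, s3, s5, s6, s7, s8, s9}, which has 7 states.

7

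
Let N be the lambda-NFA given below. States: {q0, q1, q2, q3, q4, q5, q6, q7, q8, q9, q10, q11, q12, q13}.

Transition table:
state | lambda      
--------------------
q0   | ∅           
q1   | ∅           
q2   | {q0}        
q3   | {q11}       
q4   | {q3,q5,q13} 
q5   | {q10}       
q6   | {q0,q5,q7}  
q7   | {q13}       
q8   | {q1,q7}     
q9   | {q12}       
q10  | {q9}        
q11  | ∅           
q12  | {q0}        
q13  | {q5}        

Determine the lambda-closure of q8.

Start with {q8}.
From q8 via lambda: add q1, q7.
From q7 via lambda: add q13.
From q13 via lambda: add q5.
From q5 via lambda: add q10.
From q10 via lambda: add q9.
From q9 via lambda: add q12.
From q12 via lambda: add q0.
No new states can be added; the closed set is {q0, q1, q5, q7, q8, q9, q10, q12, q13}.

{q0, q1, q5, q7, q8, q9, q10, q12, q13}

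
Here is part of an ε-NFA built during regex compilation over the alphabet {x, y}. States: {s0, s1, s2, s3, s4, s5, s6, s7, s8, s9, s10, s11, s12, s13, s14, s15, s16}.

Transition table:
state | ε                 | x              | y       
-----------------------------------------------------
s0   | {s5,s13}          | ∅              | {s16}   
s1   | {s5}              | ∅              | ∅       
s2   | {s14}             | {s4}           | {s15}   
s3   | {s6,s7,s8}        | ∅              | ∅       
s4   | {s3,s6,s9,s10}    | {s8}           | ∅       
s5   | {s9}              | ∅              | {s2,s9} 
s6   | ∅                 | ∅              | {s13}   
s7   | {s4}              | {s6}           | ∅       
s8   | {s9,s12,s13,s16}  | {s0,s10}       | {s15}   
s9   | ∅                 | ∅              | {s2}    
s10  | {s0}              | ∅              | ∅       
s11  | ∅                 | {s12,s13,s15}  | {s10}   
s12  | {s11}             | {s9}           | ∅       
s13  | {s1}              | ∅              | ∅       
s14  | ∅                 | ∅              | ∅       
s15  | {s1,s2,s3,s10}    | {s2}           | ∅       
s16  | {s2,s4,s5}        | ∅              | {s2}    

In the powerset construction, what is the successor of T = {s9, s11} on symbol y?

{s0, s1, s2, s5, s9, s10, s13, s14}

s9 on y → {s2}.
s11 on y → {s10}.
Union after reading y: {s2, s10}.
Now take the ε-closure:
From s2 via ε: add s14.
From s10 via ε: add s0.
From s0 via ε: add s5, s13.
From s5 via ε: add s9.
From s13 via ε: add s1.
No new states can be added; the closed set is {s0, s1, s2, s5, s9, s10, s13, s14}.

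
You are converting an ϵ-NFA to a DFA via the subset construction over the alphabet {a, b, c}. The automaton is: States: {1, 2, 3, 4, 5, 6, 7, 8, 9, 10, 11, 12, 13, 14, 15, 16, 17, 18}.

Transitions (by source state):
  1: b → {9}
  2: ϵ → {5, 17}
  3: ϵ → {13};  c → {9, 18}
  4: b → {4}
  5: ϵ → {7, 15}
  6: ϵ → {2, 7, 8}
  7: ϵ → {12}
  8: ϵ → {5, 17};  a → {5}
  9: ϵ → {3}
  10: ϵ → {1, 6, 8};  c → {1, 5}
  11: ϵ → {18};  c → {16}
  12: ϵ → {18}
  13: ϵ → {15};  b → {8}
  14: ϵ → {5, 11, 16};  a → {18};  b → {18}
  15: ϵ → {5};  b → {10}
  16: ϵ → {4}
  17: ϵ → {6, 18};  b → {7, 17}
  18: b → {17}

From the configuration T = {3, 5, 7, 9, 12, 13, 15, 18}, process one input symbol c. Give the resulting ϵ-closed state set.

{3, 5, 7, 9, 12, 13, 15, 18}

3 on c → {9, 18}.
No c-transition from 5, 7, 9, 12, 13, 15, 18.
Union after reading c: {9, 18}.
Now take the ϵ-closure:
From 9 via ϵ: add 3.
From 3 via ϵ: add 13.
From 13 via ϵ: add 15.
From 15 via ϵ: add 5.
From 5 via ϵ: add 7.
From 7 via ϵ: add 12.
No new states can be added; the closed set is {3, 5, 7, 9, 12, 13, 15, 18}.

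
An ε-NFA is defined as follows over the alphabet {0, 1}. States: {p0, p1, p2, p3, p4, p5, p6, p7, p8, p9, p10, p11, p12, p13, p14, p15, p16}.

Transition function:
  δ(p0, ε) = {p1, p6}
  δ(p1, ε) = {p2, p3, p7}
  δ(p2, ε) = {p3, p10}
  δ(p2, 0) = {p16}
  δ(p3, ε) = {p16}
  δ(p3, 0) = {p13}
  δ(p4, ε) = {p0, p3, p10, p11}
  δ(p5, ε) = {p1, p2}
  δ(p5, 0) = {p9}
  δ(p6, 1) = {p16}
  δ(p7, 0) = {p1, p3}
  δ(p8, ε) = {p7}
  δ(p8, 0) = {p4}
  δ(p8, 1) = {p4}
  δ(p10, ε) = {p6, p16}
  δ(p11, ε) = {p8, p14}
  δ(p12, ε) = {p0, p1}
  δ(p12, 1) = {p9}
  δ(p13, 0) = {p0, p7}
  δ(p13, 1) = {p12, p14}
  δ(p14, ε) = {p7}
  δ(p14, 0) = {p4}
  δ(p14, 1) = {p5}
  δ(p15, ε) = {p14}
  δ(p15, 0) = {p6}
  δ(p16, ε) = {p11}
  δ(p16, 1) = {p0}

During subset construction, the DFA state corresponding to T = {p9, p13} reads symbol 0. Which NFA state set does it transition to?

p13 on 0 → {p0, p7}.
No 0-transition from p9.
Union after reading 0: {p0, p7}.
Now take the ε-closure:
From p0 via ε: add p1, p6.
From p1 via ε: add p2, p3.
From p2 via ε: add p10.
From p3 via ε: add p16.
From p16 via ε: add p11.
From p11 via ε: add p8, p14.
No new states can be added; the closed set is {p0, p1, p2, p3, p6, p7, p8, p10, p11, p14, p16}.

{p0, p1, p2, p3, p6, p7, p8, p10, p11, p14, p16}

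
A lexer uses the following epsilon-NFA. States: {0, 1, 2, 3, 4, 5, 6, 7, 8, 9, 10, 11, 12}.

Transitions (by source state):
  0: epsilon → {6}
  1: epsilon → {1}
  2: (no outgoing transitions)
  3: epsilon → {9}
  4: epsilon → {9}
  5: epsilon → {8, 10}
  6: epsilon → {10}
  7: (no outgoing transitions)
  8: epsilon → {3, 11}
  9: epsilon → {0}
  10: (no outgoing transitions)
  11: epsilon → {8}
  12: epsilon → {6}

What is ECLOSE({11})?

Start with {11}.
From 11 via epsilon: add 8.
From 8 via epsilon: add 3.
From 3 via epsilon: add 9.
From 9 via epsilon: add 0.
From 0 via epsilon: add 6.
From 6 via epsilon: add 10.
No new states can be added; the closed set is {0, 3, 6, 8, 9, 10, 11}.

{0, 3, 6, 8, 9, 10, 11}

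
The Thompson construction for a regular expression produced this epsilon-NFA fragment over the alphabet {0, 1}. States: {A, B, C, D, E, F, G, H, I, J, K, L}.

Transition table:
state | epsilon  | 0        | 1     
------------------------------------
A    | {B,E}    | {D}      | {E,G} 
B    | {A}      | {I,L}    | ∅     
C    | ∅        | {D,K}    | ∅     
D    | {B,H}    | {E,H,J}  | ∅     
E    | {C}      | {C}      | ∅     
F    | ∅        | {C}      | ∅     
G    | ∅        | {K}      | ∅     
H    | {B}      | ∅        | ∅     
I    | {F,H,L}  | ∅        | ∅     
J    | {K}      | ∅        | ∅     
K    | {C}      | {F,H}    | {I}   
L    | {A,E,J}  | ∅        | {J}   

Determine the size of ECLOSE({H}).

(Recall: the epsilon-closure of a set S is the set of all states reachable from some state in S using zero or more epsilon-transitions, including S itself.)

5

Start with {H}.
From H via epsilon: add B.
From B via epsilon: add A.
From A via epsilon: add E.
From E via epsilon: add C.
epsilon-closure = {A, B, C, E, H}, which has 5 states.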